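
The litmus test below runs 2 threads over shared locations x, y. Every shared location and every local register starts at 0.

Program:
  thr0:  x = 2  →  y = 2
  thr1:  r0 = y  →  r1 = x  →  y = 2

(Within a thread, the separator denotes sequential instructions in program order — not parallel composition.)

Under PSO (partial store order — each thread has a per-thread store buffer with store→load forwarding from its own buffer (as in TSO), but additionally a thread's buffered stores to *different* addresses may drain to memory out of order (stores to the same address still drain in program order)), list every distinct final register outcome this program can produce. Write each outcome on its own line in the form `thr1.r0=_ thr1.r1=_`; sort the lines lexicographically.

outcome vector order: (thr1.r0,thr1.r1)
|PSO outcomes| = 4

thr1.r0=0 thr1.r1=0
thr1.r0=0 thr1.r1=2
thr1.r0=2 thr1.r1=0
thr1.r0=2 thr1.r1=2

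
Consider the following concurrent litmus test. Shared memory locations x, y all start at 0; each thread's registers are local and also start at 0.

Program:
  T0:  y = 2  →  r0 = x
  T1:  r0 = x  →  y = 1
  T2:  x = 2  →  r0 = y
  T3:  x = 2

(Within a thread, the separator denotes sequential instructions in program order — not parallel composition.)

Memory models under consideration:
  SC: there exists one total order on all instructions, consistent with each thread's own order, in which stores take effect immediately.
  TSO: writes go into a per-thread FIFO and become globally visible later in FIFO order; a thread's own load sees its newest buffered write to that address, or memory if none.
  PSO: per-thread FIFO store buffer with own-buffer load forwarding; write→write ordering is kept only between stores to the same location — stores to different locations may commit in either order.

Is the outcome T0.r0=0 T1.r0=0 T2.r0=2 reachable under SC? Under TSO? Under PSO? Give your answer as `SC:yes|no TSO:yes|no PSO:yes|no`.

SC:yes TSO:yes PSO:yes

outcome vector order: (T0.r0,T1.r0,T2.r0)
[SC] allowed = {(0,0,1), (0,0,2), (0,2,1), (0,2,2), (2,0,0), (2,0,1), (2,0,2), (2,2,0), (2,2,1), (2,2,2)}
[TSO] allowed = {(0,0,0), (0,0,1), (0,0,2), (0,2,0), (0,2,1), (0,2,2), (2,0,0), (2,0,1), (2,0,2), (2,2,0), (2,2,1), (2,2,2)}
[PSO] allowed = {(0,0,0), (0,0,1), (0,0,2), (0,2,0), (0,2,1), (0,2,2), (2,0,0), (2,0,1), (2,0,2), (2,2,0), (2,2,1), (2,2,2)}
target (0,0,2) ∈ {SC,TSO,PSO}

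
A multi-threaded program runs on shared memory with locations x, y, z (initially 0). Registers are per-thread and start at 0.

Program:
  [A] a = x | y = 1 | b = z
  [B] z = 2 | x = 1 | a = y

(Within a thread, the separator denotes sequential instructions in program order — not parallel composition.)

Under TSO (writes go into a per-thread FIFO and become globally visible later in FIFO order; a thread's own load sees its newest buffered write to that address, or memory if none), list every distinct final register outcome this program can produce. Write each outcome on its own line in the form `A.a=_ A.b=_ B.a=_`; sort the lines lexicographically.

A.a=0 A.b=0 B.a=0
A.a=0 A.b=0 B.a=1
A.a=0 A.b=2 B.a=0
A.a=0 A.b=2 B.a=1
A.a=1 A.b=2 B.a=0
A.a=1 A.b=2 B.a=1

outcome vector order: (A.a,A.b,B.a)
|TSO outcomes| = 6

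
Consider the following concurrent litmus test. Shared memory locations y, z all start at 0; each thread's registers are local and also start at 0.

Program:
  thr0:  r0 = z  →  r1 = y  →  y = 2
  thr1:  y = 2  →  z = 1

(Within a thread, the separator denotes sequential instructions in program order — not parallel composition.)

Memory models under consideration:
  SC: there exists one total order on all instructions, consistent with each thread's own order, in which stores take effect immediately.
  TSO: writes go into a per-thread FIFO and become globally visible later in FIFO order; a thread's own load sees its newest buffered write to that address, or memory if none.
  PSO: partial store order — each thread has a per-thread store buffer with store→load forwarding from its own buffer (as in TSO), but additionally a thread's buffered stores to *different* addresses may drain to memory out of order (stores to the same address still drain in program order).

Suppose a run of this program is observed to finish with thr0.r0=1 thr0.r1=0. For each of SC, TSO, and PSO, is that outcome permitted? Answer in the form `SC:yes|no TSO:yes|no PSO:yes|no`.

SC:no TSO:no PSO:yes

outcome vector order: (thr0.r0,thr0.r1)
SC: 3 outcomes — {00 02 12}
TSO: 3 outcomes — {00 02 12}
PSO: 4 outcomes — {00 02 10 12}
target 10 ∈ {PSO}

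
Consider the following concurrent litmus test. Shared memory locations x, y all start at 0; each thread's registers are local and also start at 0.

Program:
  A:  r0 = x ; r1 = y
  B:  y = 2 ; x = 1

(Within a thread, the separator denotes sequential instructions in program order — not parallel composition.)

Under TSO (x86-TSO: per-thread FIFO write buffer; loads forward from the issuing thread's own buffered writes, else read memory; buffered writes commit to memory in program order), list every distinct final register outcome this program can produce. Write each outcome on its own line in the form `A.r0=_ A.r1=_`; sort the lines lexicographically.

A.r0=0 A.r1=0
A.r0=0 A.r1=2
A.r0=1 A.r1=2

outcome vector order: (A.r0,A.r1)
|TSO outcomes| = 3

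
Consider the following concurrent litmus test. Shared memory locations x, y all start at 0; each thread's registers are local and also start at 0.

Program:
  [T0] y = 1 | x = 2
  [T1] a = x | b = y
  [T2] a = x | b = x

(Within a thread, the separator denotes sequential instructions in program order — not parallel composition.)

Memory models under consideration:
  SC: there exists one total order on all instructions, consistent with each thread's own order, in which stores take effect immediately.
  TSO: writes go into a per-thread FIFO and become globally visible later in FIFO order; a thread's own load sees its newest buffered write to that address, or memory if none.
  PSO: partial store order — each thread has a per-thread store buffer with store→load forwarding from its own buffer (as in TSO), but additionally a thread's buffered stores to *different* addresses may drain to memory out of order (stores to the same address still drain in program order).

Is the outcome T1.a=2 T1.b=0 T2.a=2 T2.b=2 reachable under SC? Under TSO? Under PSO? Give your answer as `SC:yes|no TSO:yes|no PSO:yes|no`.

SC:no TSO:no PSO:yes

outcome vector order: (T1.a,T1.b,T2.a,T2.b)
SC (9): <0 0 0 0>, <0 0 0 2>, <0 0 2 2>, <0 1 0 0>, <0 1 0 2>, <0 1 2 2>, <2 1 0 0>, <2 1 0 2>, <2 1 2 2>
TSO (9): <0 0 0 0>, <0 0 0 2>, <0 0 2 2>, <0 1 0 0>, <0 1 0 2>, <0 1 2 2>, <2 1 0 0>, <2 1 0 2>, <2 1 2 2>
PSO (12): <0 0 0 0>, <0 0 0 2>, <0 0 2 2>, <0 1 0 0>, <0 1 0 2>, <0 1 2 2>, <2 0 0 0>, <2 0 0 2>, <2 0 2 2>, <2 1 0 0>, <2 1 0 2>, <2 1 2 2>
target <2 0 2 2> ∈ {PSO}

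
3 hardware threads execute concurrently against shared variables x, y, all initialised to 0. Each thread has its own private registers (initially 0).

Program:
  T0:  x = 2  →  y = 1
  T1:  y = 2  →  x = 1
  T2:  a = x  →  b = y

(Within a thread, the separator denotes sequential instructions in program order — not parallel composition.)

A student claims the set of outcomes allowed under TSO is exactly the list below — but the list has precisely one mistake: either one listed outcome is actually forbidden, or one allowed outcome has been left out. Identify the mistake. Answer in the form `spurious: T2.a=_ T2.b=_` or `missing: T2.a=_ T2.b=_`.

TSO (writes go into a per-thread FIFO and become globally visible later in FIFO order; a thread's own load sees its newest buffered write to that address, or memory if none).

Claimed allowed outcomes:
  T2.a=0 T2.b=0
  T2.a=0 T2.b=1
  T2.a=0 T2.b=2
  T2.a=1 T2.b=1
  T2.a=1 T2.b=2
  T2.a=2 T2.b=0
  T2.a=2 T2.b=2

outcome vector order: (T2.a,T2.b)
TSO: 8 outcomes — {0/0 0/1 0/2 1/1 1/2 2/0 2/1 2/2}
TSO∖claimed = {2/1}

missing: T2.a=2 T2.b=1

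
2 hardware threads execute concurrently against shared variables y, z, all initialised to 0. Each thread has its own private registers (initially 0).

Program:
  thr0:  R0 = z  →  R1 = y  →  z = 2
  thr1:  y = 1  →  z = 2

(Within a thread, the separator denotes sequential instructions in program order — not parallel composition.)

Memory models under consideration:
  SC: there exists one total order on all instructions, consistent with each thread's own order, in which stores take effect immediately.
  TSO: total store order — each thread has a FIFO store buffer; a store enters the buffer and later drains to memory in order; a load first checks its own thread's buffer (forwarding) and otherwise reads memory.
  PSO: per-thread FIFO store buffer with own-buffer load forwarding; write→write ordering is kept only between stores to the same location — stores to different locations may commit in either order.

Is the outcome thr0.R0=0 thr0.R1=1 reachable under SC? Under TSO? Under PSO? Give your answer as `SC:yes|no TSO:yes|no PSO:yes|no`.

outcome vector order: (thr0.R0,thr0.R1)
SC: 3 outcomes — {(0,0) (0,1) (2,1)}
TSO: 3 outcomes — {(0,0) (0,1) (2,1)}
PSO: 4 outcomes — {(0,0) (0,1) (2,0) (2,1)}
target (0,1) ∈ {SC,TSO,PSO}

SC:yes TSO:yes PSO:yes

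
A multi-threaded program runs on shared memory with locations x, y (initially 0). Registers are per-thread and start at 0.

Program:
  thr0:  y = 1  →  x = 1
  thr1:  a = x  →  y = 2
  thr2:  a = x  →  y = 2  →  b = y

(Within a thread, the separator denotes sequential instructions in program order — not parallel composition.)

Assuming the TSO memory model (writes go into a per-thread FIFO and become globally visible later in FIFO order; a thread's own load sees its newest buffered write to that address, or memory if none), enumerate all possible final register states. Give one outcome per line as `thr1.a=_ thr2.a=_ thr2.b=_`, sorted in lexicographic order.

thr1.a=0 thr2.a=0 thr2.b=1
thr1.a=0 thr2.a=0 thr2.b=2
thr1.a=0 thr2.a=1 thr2.b=2
thr1.a=1 thr2.a=0 thr2.b=1
thr1.a=1 thr2.a=0 thr2.b=2
thr1.a=1 thr2.a=1 thr2.b=2

outcome vector order: (thr1.a,thr2.a,thr2.b)
|TSO outcomes| = 6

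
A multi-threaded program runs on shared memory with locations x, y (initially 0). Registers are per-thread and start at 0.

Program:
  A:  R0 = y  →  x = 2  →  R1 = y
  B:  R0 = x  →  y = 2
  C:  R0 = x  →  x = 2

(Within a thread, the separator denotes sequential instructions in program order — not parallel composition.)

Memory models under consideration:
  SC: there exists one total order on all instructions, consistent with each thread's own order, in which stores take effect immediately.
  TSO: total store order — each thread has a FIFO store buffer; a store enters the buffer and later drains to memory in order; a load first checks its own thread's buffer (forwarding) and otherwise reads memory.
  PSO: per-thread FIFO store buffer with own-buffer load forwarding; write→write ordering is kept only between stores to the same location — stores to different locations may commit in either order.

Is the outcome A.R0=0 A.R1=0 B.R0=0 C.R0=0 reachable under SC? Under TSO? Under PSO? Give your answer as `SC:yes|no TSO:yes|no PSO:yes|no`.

outcome vector order: (A.R0,A.R1,B.R0,C.R0)
[SC] allowed = {0/0/0/0 0/0/0/2 0/0/2/0 0/0/2/2 0/2/0/0 0/2/0/2 0/2/2/0 0/2/2/2 2/2/0/0 2/2/0/2 2/2/2/0}
[TSO] allowed = {0/0/0/0 0/0/0/2 0/0/2/0 0/0/2/2 0/2/0/0 0/2/0/2 0/2/2/0 0/2/2/2 2/2/0/0 2/2/0/2 2/2/2/0}
[PSO] allowed = {0/0/0/0 0/0/0/2 0/0/2/0 0/0/2/2 0/2/0/0 0/2/0/2 0/2/2/0 0/2/2/2 2/2/0/0 2/2/0/2 2/2/2/0}
target 0/0/0/0 ∈ {SC,TSO,PSO}

SC:yes TSO:yes PSO:yes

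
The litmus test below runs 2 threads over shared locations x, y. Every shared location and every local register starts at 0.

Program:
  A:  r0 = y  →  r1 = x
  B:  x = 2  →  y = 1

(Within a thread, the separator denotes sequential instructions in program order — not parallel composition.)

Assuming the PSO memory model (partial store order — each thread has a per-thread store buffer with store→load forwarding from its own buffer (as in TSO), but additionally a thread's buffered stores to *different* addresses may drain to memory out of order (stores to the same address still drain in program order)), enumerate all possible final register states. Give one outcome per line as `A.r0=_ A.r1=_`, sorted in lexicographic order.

outcome vector order: (A.r0,A.r1)
|PSO outcomes| = 4

A.r0=0 A.r1=0
A.r0=0 A.r1=2
A.r0=1 A.r1=0
A.r0=1 A.r1=2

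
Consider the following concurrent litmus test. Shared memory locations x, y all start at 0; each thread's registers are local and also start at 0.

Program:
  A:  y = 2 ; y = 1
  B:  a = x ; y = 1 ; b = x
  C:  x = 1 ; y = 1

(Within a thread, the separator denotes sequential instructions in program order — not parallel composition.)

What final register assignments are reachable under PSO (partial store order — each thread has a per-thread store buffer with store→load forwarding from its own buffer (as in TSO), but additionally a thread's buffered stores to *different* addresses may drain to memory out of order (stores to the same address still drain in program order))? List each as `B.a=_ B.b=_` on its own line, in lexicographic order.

B.a=0 B.b=0
B.a=0 B.b=1
B.a=1 B.b=1

outcome vector order: (B.a,B.b)
|PSO outcomes| = 3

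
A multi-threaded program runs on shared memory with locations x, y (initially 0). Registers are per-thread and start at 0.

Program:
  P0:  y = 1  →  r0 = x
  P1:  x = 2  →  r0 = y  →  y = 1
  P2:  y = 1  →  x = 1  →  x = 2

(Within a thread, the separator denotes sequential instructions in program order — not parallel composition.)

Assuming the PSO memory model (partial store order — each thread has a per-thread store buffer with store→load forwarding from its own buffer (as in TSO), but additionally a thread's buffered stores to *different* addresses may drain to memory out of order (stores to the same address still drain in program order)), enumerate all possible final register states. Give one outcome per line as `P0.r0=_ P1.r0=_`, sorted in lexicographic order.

outcome vector order: (P0.r0,P1.r0)
|PSO outcomes| = 6

P0.r0=0 P1.r0=0
P0.r0=0 P1.r0=1
P0.r0=1 P1.r0=0
P0.r0=1 P1.r0=1
P0.r0=2 P1.r0=0
P0.r0=2 P1.r0=1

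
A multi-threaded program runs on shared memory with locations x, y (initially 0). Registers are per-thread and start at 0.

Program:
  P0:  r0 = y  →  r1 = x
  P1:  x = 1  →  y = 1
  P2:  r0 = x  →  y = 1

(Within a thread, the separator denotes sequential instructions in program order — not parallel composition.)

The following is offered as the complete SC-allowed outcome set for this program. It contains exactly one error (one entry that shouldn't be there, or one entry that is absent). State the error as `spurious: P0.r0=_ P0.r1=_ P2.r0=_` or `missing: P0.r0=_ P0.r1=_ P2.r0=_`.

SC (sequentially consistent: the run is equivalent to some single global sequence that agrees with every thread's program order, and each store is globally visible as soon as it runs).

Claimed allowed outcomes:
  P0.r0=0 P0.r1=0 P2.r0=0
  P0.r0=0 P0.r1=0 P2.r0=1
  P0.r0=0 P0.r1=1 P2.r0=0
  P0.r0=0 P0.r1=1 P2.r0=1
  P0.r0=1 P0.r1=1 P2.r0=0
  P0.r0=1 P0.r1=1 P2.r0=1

outcome vector order: (P0.r0,P0.r1,P2.r0)
SC: 7 outcomes — {000 001 010 011 100 110 111}
SC∖claimed = {100}

missing: P0.r0=1 P0.r1=0 P2.r0=0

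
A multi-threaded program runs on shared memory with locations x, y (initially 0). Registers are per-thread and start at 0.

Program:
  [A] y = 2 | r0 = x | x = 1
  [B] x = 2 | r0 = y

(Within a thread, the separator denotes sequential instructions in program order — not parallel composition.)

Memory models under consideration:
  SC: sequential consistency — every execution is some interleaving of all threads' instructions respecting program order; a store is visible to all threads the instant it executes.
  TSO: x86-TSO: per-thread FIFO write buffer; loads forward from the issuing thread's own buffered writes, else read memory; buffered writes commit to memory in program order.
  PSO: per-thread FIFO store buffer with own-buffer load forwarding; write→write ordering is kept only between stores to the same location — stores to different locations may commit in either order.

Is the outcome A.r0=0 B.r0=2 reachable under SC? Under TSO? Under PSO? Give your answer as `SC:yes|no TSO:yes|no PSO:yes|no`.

outcome vector order: (A.r0,B.r0)
SC (3): 0/2, 2/0, 2/2
TSO (4): 0/0, 0/2, 2/0, 2/2
PSO (4): 0/0, 0/2, 2/0, 2/2
target 0/2 ∈ {SC,TSO,PSO}

SC:yes TSO:yes PSO:yes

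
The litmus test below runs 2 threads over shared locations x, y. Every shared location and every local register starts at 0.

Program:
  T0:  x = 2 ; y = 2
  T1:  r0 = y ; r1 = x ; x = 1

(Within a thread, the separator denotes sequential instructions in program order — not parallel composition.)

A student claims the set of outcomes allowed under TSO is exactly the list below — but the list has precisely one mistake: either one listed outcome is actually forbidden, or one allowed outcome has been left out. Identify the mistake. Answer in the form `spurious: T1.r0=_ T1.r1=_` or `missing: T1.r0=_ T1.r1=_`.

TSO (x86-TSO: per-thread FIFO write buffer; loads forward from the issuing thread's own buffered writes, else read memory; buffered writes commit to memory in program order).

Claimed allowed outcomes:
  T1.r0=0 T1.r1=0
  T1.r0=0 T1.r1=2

outcome vector order: (T1.r0,T1.r1)
under TSO → <0 0> <0 2> <2 2>
TSO∖claimed = {<2 2>}

missing: T1.r0=2 T1.r1=2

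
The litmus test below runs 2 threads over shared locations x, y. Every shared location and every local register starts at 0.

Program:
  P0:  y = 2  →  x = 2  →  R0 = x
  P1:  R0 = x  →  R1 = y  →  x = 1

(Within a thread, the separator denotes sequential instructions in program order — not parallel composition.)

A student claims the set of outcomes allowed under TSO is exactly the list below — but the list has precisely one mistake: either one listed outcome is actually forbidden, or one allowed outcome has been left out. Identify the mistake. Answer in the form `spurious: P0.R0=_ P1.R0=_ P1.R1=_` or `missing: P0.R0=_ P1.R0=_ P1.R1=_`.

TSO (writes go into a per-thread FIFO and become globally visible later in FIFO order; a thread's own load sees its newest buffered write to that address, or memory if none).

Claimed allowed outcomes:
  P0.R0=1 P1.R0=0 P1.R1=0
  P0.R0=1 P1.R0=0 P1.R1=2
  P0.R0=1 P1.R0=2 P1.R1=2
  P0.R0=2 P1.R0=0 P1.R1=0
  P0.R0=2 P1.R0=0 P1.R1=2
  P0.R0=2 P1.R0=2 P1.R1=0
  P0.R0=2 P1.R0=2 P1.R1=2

spurious: P0.R0=2 P1.R0=2 P1.R1=0

outcome vector order: (P0.R0,P1.R0,P1.R1)
[TSO] allowed = {<1 0 0> <1 0 2> <1 2 2> <2 0 0> <2 0 2> <2 2 2>}
claimed∖TSO = {<2 2 0>}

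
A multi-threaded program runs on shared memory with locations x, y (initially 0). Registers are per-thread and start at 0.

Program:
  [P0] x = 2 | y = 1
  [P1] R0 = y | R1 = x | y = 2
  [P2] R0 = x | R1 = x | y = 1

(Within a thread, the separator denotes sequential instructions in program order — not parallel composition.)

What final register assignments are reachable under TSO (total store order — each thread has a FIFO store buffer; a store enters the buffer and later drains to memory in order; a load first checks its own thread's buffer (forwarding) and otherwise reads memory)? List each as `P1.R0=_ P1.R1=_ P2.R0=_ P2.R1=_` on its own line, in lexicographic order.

P1.R0=0 P1.R1=0 P2.R0=0 P2.R1=0
P1.R0=0 P1.R1=0 P2.R0=0 P2.R1=2
P1.R0=0 P1.R1=0 P2.R0=2 P2.R1=2
P1.R0=0 P1.R1=2 P2.R0=0 P2.R1=0
P1.R0=0 P1.R1=2 P2.R0=0 P2.R1=2
P1.R0=0 P1.R1=2 P2.R0=2 P2.R1=2
P1.R0=1 P1.R1=0 P2.R0=0 P2.R1=0
P1.R0=1 P1.R1=2 P2.R0=0 P2.R1=0
P1.R0=1 P1.R1=2 P2.R0=0 P2.R1=2
P1.R0=1 P1.R1=2 P2.R0=2 P2.R1=2

outcome vector order: (P1.R0,P1.R1,P2.R0,P2.R1)
|TSO outcomes| = 10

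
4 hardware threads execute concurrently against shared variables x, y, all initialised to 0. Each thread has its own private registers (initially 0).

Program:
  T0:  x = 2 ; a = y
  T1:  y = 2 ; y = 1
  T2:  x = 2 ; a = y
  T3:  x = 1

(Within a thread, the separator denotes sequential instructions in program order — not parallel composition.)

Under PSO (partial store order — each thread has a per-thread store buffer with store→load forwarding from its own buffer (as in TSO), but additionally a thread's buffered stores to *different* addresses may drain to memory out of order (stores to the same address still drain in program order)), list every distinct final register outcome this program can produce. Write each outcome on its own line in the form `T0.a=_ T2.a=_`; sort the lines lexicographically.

outcome vector order: (T0.a,T2.a)
|PSO outcomes| = 9

T0.a=0 T2.a=0
T0.a=0 T2.a=1
T0.a=0 T2.a=2
T0.a=1 T2.a=0
T0.a=1 T2.a=1
T0.a=1 T2.a=2
T0.a=2 T2.a=0
T0.a=2 T2.a=1
T0.a=2 T2.a=2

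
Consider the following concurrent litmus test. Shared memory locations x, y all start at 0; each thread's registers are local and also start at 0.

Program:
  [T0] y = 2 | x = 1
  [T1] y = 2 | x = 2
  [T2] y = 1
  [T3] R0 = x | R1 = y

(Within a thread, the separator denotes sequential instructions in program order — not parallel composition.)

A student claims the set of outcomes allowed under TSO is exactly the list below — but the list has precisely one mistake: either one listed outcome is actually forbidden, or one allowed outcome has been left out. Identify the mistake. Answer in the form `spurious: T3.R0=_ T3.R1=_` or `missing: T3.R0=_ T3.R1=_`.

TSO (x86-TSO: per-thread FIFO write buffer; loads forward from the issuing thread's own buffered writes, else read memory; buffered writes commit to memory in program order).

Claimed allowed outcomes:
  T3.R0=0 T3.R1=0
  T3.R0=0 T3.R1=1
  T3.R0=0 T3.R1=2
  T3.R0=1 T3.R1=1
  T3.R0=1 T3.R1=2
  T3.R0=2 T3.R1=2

outcome vector order: (T3.R0,T3.R1)
[TSO] allowed = {<0 0> <0 1> <0 2> <1 1> <1 2> <2 1> <2 2>}
TSO∖claimed = {<2 1>}

missing: T3.R0=2 T3.R1=1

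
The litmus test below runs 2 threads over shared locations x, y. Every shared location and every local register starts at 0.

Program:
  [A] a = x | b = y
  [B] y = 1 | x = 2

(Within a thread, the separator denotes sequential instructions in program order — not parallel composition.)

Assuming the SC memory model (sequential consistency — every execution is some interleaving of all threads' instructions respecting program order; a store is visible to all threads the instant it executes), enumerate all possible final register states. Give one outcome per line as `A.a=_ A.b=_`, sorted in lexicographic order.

A.a=0 A.b=0
A.a=0 A.b=1
A.a=2 A.b=1

outcome vector order: (A.a,A.b)
|SC outcomes| = 3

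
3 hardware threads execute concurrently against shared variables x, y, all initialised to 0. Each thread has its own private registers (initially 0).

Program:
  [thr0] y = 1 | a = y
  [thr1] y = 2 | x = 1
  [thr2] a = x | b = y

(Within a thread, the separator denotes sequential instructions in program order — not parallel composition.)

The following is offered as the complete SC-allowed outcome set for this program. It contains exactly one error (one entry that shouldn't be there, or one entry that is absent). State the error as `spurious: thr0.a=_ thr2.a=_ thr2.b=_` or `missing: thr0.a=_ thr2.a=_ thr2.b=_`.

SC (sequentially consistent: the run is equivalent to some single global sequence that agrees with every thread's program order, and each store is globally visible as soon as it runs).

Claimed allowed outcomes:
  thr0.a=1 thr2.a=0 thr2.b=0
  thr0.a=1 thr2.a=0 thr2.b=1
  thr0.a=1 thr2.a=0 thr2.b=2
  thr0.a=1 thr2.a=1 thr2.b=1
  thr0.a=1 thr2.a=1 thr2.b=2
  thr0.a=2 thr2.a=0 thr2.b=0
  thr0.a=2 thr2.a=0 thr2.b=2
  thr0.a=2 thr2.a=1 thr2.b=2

missing: thr0.a=2 thr2.a=0 thr2.b=1

outcome vector order: (thr0.a,thr2.a,thr2.b)
[SC] allowed = {<1 0 0> <1 0 1> <1 0 2> <1 1 1> <1 1 2> <2 0 0> <2 0 1> <2 0 2> <2 1 2>}
SC∖claimed = {<2 0 1>}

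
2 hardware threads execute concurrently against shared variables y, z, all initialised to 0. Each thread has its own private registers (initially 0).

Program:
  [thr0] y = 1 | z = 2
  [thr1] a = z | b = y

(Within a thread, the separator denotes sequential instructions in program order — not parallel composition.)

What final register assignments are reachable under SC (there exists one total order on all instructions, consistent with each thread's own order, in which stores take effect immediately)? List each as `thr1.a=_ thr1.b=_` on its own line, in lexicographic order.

outcome vector order: (thr1.a,thr1.b)
|SC outcomes| = 3

thr1.a=0 thr1.b=0
thr1.a=0 thr1.b=1
thr1.a=2 thr1.b=1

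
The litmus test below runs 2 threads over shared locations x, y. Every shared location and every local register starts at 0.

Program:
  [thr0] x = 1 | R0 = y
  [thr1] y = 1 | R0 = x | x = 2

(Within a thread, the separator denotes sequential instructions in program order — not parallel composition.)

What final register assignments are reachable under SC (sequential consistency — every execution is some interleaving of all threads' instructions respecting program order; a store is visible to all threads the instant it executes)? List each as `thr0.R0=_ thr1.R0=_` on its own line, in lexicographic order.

outcome vector order: (thr0.R0,thr1.R0)
|SC outcomes| = 3

thr0.R0=0 thr1.R0=1
thr0.R0=1 thr1.R0=0
thr0.R0=1 thr1.R0=1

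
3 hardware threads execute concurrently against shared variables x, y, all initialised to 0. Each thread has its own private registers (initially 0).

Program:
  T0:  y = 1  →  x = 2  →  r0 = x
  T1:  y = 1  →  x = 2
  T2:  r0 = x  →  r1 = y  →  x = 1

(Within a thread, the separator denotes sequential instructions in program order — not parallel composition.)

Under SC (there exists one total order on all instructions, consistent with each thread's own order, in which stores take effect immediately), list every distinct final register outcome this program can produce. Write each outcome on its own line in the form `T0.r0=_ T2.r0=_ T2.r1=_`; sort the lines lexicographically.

outcome vector order: (T0.r0,T2.r0,T2.r1)
|SC outcomes| = 6

T0.r0=1 T2.r0=0 T2.r1=0
T0.r0=1 T2.r0=0 T2.r1=1
T0.r0=1 T2.r0=2 T2.r1=1
T0.r0=2 T2.r0=0 T2.r1=0
T0.r0=2 T2.r0=0 T2.r1=1
T0.r0=2 T2.r0=2 T2.r1=1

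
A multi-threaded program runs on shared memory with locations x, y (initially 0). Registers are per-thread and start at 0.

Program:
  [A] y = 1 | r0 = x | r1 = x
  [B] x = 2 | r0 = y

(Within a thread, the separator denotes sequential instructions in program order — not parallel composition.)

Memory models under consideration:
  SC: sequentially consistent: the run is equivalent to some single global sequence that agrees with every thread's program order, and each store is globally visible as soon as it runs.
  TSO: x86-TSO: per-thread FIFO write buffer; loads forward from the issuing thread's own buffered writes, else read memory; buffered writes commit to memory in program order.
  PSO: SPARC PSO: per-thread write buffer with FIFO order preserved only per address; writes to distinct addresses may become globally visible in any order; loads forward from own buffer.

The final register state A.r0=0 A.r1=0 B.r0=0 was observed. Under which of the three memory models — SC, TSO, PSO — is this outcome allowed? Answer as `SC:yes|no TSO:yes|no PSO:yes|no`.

outcome vector order: (A.r0,A.r1,B.r0)
SC: 4 outcomes — {0/0/1, 0/2/1, 2/2/0, 2/2/1}
TSO: 6 outcomes — {0/0/0, 0/0/1, 0/2/0, 0/2/1, 2/2/0, 2/2/1}
PSO: 6 outcomes — {0/0/0, 0/0/1, 0/2/0, 0/2/1, 2/2/0, 2/2/1}
target 0/0/0 ∈ {TSO,PSO}

SC:no TSO:yes PSO:yes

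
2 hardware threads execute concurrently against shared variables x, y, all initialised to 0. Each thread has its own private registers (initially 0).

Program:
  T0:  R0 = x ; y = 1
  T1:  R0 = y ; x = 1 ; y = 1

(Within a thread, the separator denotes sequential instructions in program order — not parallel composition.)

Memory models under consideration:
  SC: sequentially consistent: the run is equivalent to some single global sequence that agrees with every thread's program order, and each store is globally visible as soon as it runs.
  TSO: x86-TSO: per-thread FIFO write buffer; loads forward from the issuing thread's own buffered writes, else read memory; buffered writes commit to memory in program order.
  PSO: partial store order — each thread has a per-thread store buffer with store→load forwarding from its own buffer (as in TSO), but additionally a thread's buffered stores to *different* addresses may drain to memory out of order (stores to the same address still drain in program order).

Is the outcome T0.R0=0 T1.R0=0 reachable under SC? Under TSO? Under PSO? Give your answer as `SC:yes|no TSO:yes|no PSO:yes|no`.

SC:yes TSO:yes PSO:yes

outcome vector order: (T0.R0,T1.R0)
[SC] allowed = {00, 01, 10}
[TSO] allowed = {00, 01, 10}
[PSO] allowed = {00, 01, 10}
target 00 ∈ {SC,TSO,PSO}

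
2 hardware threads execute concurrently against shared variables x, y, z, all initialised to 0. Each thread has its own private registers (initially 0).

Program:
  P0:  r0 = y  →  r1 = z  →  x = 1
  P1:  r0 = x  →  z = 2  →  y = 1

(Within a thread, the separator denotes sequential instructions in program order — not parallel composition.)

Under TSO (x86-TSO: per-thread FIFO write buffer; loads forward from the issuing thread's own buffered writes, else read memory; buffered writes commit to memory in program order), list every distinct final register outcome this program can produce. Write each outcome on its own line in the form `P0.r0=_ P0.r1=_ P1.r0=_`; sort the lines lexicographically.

outcome vector order: (P0.r0,P0.r1,P1.r0)
|TSO outcomes| = 4

P0.r0=0 P0.r1=0 P1.r0=0
P0.r0=0 P0.r1=0 P1.r0=1
P0.r0=0 P0.r1=2 P1.r0=0
P0.r0=1 P0.r1=2 P1.r0=0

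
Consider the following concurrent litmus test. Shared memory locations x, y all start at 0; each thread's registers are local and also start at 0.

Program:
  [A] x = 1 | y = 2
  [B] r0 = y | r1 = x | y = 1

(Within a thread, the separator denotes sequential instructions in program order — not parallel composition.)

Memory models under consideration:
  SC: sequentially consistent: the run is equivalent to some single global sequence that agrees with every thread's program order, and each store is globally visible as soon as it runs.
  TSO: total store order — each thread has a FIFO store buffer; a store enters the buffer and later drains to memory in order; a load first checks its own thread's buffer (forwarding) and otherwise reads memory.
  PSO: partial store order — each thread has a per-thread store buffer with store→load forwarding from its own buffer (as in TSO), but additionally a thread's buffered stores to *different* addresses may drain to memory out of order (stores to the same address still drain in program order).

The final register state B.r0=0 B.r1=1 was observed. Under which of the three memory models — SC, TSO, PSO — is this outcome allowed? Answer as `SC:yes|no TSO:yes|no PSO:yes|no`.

SC:yes TSO:yes PSO:yes

outcome vector order: (B.r0,B.r1)
[SC] allowed = {(0,0) (0,1) (2,1)}
[TSO] allowed = {(0,0) (0,1) (2,1)}
[PSO] allowed = {(0,0) (0,1) (2,0) (2,1)}
target (0,1) ∈ {SC,TSO,PSO}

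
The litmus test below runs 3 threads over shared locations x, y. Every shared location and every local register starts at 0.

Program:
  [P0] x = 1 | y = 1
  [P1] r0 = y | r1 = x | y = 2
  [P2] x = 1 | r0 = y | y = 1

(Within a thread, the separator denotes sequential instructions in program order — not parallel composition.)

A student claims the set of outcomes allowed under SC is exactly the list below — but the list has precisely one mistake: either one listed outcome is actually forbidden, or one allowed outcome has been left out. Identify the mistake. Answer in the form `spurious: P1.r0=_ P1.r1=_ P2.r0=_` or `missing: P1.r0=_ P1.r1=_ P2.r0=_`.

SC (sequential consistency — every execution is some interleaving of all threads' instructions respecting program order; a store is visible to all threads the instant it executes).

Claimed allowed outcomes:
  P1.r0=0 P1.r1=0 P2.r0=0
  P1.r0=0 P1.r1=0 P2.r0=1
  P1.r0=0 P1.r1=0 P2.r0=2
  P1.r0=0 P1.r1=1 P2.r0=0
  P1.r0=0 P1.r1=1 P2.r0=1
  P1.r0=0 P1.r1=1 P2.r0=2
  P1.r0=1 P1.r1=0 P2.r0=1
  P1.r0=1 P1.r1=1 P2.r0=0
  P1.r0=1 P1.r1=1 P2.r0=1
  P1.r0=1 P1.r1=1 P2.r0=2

spurious: P1.r0=1 P1.r1=0 P2.r0=1

outcome vector order: (P1.r0,P1.r1,P2.r0)
under SC → 0/0/0 0/0/1 0/0/2 0/1/0 0/1/1 0/1/2 1/1/0 1/1/1 1/1/2
claimed∖SC = {1/0/1}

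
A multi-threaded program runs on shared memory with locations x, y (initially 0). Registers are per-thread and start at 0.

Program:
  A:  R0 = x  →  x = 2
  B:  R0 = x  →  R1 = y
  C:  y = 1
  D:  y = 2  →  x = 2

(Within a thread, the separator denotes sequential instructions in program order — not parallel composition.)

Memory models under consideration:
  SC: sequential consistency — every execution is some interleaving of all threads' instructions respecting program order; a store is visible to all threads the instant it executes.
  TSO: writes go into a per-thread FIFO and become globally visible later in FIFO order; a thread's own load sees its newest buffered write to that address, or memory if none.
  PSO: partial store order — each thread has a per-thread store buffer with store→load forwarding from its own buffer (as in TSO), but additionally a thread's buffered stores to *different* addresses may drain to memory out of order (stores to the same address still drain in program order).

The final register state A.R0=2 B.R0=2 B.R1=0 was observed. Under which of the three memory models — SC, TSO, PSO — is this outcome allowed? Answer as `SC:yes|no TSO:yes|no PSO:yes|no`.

SC:no TSO:no PSO:yes

outcome vector order: (A.R0,B.R0,B.R1)
SC (11): <0 0 0> <0 0 1> <0 0 2> <0 2 0> <0 2 1> <0 2 2> <2 0 0> <2 0 1> <2 0 2> <2 2 1> <2 2 2>
TSO (11): <0 0 0> <0 0 1> <0 0 2> <0 2 0> <0 2 1> <0 2 2> <2 0 0> <2 0 1> <2 0 2> <2 2 1> <2 2 2>
PSO (12): <0 0 0> <0 0 1> <0 0 2> <0 2 0> <0 2 1> <0 2 2> <2 0 0> <2 0 1> <2 0 2> <2 2 0> <2 2 1> <2 2 2>
target <2 2 0> ∈ {PSO}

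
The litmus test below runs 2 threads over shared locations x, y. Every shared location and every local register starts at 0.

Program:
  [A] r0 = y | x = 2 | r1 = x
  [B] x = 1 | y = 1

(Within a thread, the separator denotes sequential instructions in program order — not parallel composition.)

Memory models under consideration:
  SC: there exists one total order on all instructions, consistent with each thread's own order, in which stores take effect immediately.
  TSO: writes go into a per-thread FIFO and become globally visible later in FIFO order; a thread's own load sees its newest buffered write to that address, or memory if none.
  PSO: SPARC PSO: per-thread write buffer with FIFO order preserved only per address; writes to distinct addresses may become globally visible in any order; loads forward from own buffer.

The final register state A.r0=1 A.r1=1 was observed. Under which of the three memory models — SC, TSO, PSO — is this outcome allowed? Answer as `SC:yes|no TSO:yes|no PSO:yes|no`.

SC:no TSO:no PSO:yes

outcome vector order: (A.r0,A.r1)
under SC → <0 1>; <0 2>; <1 2>
under TSO → <0 1>; <0 2>; <1 2>
under PSO → <0 1>; <0 2>; <1 1>; <1 2>
target <1 1> ∈ {PSO}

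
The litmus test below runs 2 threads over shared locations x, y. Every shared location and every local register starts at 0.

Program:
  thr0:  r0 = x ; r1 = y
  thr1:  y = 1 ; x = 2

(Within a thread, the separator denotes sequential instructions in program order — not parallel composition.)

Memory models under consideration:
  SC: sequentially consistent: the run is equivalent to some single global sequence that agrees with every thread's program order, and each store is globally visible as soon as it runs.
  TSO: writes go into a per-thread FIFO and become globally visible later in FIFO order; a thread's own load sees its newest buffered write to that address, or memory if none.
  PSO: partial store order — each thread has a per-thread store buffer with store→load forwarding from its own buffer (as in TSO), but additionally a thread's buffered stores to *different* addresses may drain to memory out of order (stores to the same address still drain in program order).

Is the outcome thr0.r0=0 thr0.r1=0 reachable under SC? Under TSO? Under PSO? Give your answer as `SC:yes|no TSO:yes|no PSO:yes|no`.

outcome vector order: (thr0.r0,thr0.r1)
SC: 3 outcomes — {0/0 0/1 2/1}
TSO: 3 outcomes — {0/0 0/1 2/1}
PSO: 4 outcomes — {0/0 0/1 2/0 2/1}
target 0/0 ∈ {SC,TSO,PSO}

SC:yes TSO:yes PSO:yes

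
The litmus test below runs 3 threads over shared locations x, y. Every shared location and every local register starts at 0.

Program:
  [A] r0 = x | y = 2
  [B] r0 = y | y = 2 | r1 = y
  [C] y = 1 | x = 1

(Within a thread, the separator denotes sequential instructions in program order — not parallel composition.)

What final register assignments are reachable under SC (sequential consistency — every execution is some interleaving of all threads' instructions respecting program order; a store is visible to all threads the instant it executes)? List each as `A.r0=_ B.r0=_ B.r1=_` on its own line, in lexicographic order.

outcome vector order: (A.r0,B.r0,B.r1)
|SC outcomes| = 9

A.r0=0 B.r0=0 B.r1=1
A.r0=0 B.r0=0 B.r1=2
A.r0=0 B.r0=1 B.r1=2
A.r0=0 B.r0=2 B.r1=1
A.r0=0 B.r0=2 B.r1=2
A.r0=1 B.r0=0 B.r1=1
A.r0=1 B.r0=0 B.r1=2
A.r0=1 B.r0=1 B.r1=2
A.r0=1 B.r0=2 B.r1=2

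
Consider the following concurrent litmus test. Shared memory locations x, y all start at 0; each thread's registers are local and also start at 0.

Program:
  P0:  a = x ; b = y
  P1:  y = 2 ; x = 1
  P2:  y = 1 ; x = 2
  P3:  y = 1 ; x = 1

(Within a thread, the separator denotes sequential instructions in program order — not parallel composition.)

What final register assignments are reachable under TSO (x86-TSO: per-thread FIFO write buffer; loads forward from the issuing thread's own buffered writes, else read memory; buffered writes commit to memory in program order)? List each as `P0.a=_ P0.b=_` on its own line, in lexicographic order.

outcome vector order: (P0.a,P0.b)
|TSO outcomes| = 7

P0.a=0 P0.b=0
P0.a=0 P0.b=1
P0.a=0 P0.b=2
P0.a=1 P0.b=1
P0.a=1 P0.b=2
P0.a=2 P0.b=1
P0.a=2 P0.b=2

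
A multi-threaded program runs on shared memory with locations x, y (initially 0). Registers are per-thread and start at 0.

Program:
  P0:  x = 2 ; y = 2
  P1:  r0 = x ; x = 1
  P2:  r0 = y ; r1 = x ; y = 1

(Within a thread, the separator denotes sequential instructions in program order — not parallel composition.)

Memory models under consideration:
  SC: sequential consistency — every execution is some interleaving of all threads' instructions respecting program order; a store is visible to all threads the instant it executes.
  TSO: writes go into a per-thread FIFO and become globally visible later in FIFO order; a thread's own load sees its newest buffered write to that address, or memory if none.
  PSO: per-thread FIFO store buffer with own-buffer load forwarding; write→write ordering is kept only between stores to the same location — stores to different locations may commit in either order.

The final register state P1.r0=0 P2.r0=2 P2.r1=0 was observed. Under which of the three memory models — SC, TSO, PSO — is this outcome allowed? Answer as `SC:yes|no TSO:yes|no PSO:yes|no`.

SC:no TSO:no PSO:yes

outcome vector order: (P1.r0,P2.r0,P2.r1)
[SC] allowed = {(0,0,0), (0,0,1), (0,0,2), (0,2,1), (0,2,2), (2,0,0), (2,0,1), (2,0,2), (2,2,1), (2,2,2)}
[TSO] allowed = {(0,0,0), (0,0,1), (0,0,2), (0,2,1), (0,2,2), (2,0,0), (2,0,1), (2,0,2), (2,2,1), (2,2,2)}
[PSO] allowed = {(0,0,0), (0,0,1), (0,0,2), (0,2,0), (0,2,1), (0,2,2), (2,0,0), (2,0,1), (2,0,2), (2,2,0), (2,2,1), (2,2,2)}
target (0,2,0) ∈ {PSO}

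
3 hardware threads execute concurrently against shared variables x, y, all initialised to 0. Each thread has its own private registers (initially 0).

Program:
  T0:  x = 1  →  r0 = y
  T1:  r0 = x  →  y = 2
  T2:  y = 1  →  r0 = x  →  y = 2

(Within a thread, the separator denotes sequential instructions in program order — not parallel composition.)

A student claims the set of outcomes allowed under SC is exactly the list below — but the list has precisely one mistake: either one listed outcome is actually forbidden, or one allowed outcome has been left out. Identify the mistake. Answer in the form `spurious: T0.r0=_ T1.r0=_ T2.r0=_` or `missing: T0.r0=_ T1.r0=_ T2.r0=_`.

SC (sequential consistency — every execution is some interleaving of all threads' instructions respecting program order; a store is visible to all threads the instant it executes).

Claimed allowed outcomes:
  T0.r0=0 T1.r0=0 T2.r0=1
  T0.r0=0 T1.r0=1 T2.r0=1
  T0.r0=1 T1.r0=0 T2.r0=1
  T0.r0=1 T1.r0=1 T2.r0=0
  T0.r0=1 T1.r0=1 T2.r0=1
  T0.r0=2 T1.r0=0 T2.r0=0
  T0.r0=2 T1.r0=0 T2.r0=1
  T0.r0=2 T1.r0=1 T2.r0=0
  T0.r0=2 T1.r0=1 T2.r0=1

outcome vector order: (T0.r0,T1.r0,T2.r0)
SC (10): 0/0/1, 0/1/1, 1/0/0, 1/0/1, 1/1/0, 1/1/1, 2/0/0, 2/0/1, 2/1/0, 2/1/1
SC∖claimed = {1/0/0}

missing: T0.r0=1 T1.r0=0 T2.r0=0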